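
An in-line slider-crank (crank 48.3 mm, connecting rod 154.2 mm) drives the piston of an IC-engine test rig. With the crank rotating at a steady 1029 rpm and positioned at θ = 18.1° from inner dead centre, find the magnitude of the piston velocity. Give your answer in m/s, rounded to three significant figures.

ω = 2π·1029/60 = 107.8 rad/s
For an in-line slider-crank, x = r cosθ + √(L² − r² sin²θ), so v = −rω sinθ·[1 + r cosθ/√(L² − r² sin²θ)].
With r = 0.0483 m, L = 0.1542 m, θ = 18.1°: √(L² − r² sin²θ) = 0.15347 m.
v = −0.0483·107.8·0.31068·[1 + 0.0483·0.95052/0.15347] = -2.1007 m/s.
|v| = 2.1007 m/s.

2.10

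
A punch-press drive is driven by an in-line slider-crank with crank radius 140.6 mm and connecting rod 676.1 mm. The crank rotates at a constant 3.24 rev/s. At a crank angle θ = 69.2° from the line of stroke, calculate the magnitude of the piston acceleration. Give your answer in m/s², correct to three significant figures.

11.5

ω = 2π·3.24 = 20.36 rad/s
x(θ) = r cosθ + √(L² − r² sin²θ); with ω constant, a = ω²·d²x/dθ².
d²x/dθ² = −r cosθ − r²(cos2θ)/√u − r⁴ sin²2θ/(4u^{3/2}),  u = L² − r² sin²θ = 0.439836 m².
Substituting r = 0.1406 m, L = 0.6761 m, θ = 69.2°: d²x/dθ² = -0.027786 m.
a = ω²·d²x/dθ² = (20.36)²·(-0.027786) = -11.515 m/s²;  |a| = 11.515 m/s².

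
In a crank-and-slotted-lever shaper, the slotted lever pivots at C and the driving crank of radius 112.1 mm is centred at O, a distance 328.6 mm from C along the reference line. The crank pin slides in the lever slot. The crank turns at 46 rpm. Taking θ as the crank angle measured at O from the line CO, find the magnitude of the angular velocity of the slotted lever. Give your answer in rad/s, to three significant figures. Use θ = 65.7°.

0.885

ω = 4.817 rad/s (from 46 rpm).
Crank pin A relative to C: A = (d + r cosθ, r sinθ); lever angle φ = atan2(r sinθ, d + r cosθ).
Differentiating tanφ: φ̇ = rω(d cosθ + r)/(d² + r² + 2dr cosθ).
d² + r² + 2dr cosθ = |CA|² = 0.150862 m²;  d cosθ + r = +0.24732 m.
|ω_lever| = |0.1121·4.817·+0.24732| / 0.150862 = 0.88528 rad/s.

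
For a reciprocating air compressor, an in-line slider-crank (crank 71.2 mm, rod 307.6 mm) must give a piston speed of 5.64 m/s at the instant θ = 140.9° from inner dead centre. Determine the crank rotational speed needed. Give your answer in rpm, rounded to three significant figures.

For an in-line slider-crank, |v_piston| = rω|sinθ|·[1 + r cosθ/√(L² − r² sin²θ)].
With r = 0.0712 m, L = 0.3076 m, θ = 140.9°: the bracketed kinematic factor |dx/dθ| = 0.036751 m.
ω = v/|dx/dθ| = 5.64/0.036751 = 153.47 rad/s.
N = 60ω/(2π) = 1465.5 rpm.

1470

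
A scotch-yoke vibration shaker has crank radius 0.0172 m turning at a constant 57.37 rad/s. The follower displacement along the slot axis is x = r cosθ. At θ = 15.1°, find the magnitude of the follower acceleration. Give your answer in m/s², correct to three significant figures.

54.7

ω = 57.37 rad/s
x = r cosθ ⇒ ẍ = −rω² cosθ (ω constant).
|a| = rω²|cosθ| = 0.0172·(57.37)²·|cos 15.1°| = 54.656 m/s².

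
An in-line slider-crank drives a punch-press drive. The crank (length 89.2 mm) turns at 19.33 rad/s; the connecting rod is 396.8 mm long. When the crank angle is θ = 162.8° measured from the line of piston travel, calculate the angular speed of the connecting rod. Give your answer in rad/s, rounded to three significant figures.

ω = 19.33 rad/s
The rod makes angle φ with the slider axis where L sinφ = r sinθ; differentiating, L cosφ·φ̇ = r ω cosθ.
L cosφ = √(L² − r² sin²θ) = 0.39592 m.
|ω_rod| = r ω |cosθ| / √(L² − r² sin²θ) = 0.0892·19.33·0.95528/0.39592 = 4.1602 rad/s.

4.16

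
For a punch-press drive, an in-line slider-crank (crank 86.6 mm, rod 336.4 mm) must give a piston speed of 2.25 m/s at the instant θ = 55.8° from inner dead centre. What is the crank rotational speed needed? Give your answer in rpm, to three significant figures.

261

For an in-line slider-crank, |v_piston| = rω|sinθ|·[1 + r cosθ/√(L² − r² sin²θ)].
With r = 0.0866 m, L = 0.3364 m, θ = 55.8°: the bracketed kinematic factor |dx/dθ| = 0.082232 m.
ω = v/|dx/dθ| = 2.25/0.082232 = 27.361 rad/s.
N = 60ω/(2π) = 261.28 rpm.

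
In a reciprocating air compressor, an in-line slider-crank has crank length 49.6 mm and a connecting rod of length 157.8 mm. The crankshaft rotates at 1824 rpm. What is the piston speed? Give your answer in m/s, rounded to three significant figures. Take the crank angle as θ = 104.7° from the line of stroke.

8.40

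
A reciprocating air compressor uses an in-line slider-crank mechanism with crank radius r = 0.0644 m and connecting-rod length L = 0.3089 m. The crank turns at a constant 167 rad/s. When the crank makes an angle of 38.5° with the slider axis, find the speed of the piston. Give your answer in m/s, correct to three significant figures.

7.80

ω = 167 rad/s
For an in-line slider-crank, x = r cosθ + √(L² − r² sin²θ), so v = −rω sinθ·[1 + r cosθ/√(L² − r² sin²θ)].
With r = 0.0644 m, L = 0.3089 m, θ = 38.5°: √(L² − r² sin²θ) = 0.30629 m.
v = −0.0644·167·0.62251·[1 + 0.0644·0.78261/0.30629] = -7.7967 m/s.
|v| = 7.7967 m/s.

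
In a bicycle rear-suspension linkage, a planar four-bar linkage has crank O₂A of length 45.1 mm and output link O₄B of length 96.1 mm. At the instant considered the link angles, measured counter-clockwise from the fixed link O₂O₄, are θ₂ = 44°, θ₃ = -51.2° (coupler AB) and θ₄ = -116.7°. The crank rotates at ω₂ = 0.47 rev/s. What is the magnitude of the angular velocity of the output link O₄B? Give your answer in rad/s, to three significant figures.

1.52

ω₂ = 2.953 rad/s (from 0.47 rev/s).
Differentiating the loop-closure r₂e^{iθ₂}+r₃e^{iθ₃}=r₁+r₄e^{iθ₄} gives r₂ω₂e^{iθ₂}+r₃ω₃e^{iθ₃}=r₄ω₄e^{iθ₄}.
Eliminating the other unknown: ω₄ = r₂ω₂ sin(θ₂−θ₃) / [r₄ sin(θ₄−θ₃)].
Numerator sine = +0.99588; denominator sine = -0.90996.
Result = 0.0451·2.953·(+0.99588) / (0.0961·(-0.90996)) = -1.5168 rad/s; magnitude 1.5168 rad/s.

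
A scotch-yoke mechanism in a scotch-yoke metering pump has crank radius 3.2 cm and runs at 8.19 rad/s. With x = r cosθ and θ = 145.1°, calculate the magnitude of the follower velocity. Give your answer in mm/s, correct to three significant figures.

150

ω = 8.19 rad/s
x = r cosθ ⇒ ẋ = −rω sinθ.
|v| = rω|sinθ| = 0.032·8.19·|sin 145.1°| = 0.14995 m/s = 149.95 mm/s.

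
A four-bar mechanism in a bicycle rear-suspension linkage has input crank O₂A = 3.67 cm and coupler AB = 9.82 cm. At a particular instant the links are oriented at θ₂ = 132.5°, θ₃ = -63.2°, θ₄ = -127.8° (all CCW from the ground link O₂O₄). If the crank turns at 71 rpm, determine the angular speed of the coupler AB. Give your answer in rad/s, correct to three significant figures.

ω₂ = 7.435 rad/s (from 71 rpm).
Differentiating the loop-closure r₂e^{iθ₂}+r₃e^{iθ₃}=r₁+r₄e^{iθ₄} gives r₂ω₂e^{iθ₂}+r₃ω₃e^{iθ₃}=r₄ω₄e^{iθ₄}.
Eliminating the other unknown: ω₃ = r₂ω₂ sin(θ₄−θ₂) / [r₃ sin(θ₃−θ₄)].
Numerator sine = +0.98570; denominator sine = +0.90334.
Result = 0.0367·7.435·(+0.98570) / (0.0982·(+0.90334)) = +3.0321 rad/s; magnitude 3.0321 rad/s.

3.03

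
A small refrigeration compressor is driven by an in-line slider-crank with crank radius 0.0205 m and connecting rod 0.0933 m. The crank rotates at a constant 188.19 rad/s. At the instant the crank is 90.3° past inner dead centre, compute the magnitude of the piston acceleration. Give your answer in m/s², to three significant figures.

167

ω = 188.2 rad/s
x(θ) = r cosθ + √(L² − r² sin²θ); with ω constant, a = ω²·d²x/dθ².
d²x/dθ² = −r cosθ − r²(cos2θ)/√u − r⁴ sin²2θ/(4u^{3/2}),  u = L² − r² sin²θ = 0.00828465 m².
Substituting r = 0.0205 m, L = 0.0933 m, θ = 90.3°: d²x/dθ² = +0.0047242 m.
a = ω²·d²x/dθ² = (188.2)²·(+0.0047242) = +167.31 m/s²;  |a| = 167.31 m/s².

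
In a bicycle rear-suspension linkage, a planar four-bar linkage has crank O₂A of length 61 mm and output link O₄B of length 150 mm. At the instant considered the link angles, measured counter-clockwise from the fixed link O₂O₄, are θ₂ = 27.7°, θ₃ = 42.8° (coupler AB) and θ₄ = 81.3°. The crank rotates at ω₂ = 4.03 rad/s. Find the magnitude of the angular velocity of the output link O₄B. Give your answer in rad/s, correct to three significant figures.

0.686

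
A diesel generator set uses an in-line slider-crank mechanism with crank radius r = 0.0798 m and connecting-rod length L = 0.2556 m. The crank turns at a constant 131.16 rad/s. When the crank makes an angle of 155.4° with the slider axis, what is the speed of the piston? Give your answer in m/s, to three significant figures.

ω = 131.2 rad/s
For an in-line slider-crank, x = r cosθ + √(L² − r² sin²θ), so v = −rω sinθ·[1 + r cosθ/√(L² − r² sin²θ)].
With r = 0.0798 m, L = 0.2556 m, θ = 155.4°: √(L² − r² sin²θ) = 0.25343 m.
v = −0.0798·131.2·0.41628·[1 + 0.0798·-0.90924/0.25343] = -3.1096 m/s.
|v| = 3.1096 m/s.

3.11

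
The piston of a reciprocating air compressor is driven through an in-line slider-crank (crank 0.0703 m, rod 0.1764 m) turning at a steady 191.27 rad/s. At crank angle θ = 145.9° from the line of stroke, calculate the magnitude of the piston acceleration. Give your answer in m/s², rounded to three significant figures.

1700

ω = 191.3 rad/s
x(θ) = r cosθ + √(L² − r² sin²θ); with ω constant, a = ω²·d²x/dθ².
d²x/dθ² = −r cosθ − r²(cos2θ)/√u − r⁴ sin²2θ/(4u^{3/2}),  u = L² − r² sin²θ = 0.0295636 m².
Substituting r = 0.0703 m, L = 0.1764 m, θ = 145.9°: d²x/dθ² = +0.046503 m.
a = ω²·d²x/dθ² = (191.3)²·(+0.046503) = +1701.3 m/s²;  |a| = 1701.3 m/s².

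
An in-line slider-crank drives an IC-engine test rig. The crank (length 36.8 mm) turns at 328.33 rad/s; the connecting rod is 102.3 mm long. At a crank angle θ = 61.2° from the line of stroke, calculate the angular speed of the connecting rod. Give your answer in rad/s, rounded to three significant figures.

ω = 328.3 rad/s
The rod makes angle φ with the slider axis where L sinφ = r sinθ; differentiating, L cosφ·φ̇ = r ω cosθ.
L cosφ = √(L² − r² sin²θ) = 0.097084 m.
|ω_rod| = r ω |cosθ| / √(L² − r² sin²θ) = 0.0368·328.3·0.48175/0.097084 = 59.956 rad/s.

60.0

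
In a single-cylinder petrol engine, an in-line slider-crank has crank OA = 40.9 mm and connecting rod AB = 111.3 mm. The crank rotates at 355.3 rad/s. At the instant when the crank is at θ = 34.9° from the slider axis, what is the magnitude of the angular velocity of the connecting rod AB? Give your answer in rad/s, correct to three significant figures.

ω = 355.3 rad/s
The rod makes angle φ with the slider axis where L sinφ = r sinθ; differentiating, L cosφ·φ̇ = r ω cosθ.
L cosφ = √(L² − r² sin²θ) = 0.10881 m.
|ω_rod| = r ω |cosθ| / √(L² − r² sin²θ) = 0.0409·355.3·0.82015/0.10881 = 109.53 rad/s.

110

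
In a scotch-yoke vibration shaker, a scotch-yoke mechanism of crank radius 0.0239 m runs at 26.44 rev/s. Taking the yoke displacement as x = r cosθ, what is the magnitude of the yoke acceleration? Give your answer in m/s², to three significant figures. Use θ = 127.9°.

ω = 166.1 rad/s (from 26.44 rev/s).
x = r cosθ ⇒ ẍ = −rω² cosθ (ω constant).
|a| = rω²|cosθ| = 0.0239·(166.1)²·|cos 127.9°| = 405.18 m/s².

405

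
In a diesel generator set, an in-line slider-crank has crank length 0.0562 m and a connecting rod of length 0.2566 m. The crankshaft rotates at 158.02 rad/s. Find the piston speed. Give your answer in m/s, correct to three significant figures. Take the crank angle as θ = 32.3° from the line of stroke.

ω = 158 rad/s
For an in-line slider-crank, x = r cosθ + √(L² − r² sin²θ), so v = −rω sinθ·[1 + r cosθ/√(L² − r² sin²θ)].
With r = 0.0562 m, L = 0.2566 m, θ = 32.3°: √(L² − r² sin²θ) = 0.25484 m.
v = −0.0562·158·0.53435·[1 + 0.0562·0.84526/0.25484] = -5.63 m/s.
|v| = 5.63 m/s.

5.63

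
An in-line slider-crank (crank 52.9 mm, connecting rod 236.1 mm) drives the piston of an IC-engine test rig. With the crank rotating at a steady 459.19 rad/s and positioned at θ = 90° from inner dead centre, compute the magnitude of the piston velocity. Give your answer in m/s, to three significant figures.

24.3

ω = 459.2 rad/s
For an in-line slider-crank, x = r cosθ + √(L² − r² sin²θ), so v = −rω sinθ·[1 + r cosθ/√(L² − r² sin²θ)].
With r = 0.0529 m, L = 0.2361 m, θ = 90°: √(L² − r² sin²θ) = 0.2301 m.
v = −0.0529·459.2·1.00000·[1 + 0.0529·0.00000/0.2301] = -24.291 m/s.
|v| = 24.291 m/s.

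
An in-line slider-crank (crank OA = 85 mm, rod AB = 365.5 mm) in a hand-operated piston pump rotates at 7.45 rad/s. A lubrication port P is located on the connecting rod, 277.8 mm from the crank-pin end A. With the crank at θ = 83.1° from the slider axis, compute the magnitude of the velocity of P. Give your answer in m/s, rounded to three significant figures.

0.643

ω = 7.45 rad/s.  Crank-pin speed |V_A| = rω = 0.63325 m/s, perpendicular to OA.
Rod angle: sinφ = −(r/L) sinθ ⇒ φ = -13.349°; ω_rod = −rω cosθ/√(L²−r²sin²θ) = -0.21392 rad/s.
V_P = V_A + ω_rod × AP, with AP = 0.2778 m along the rod.
Components: V_Px = −rω sinθ − a·ω_rod·sinφ = -0.64238 m/s;  V_Py = rω cosθ + a·ω_rod·cosφ = +0.018254 m/s.
|V_P| = √(V_Px² + V_Py²) = 0.64264 m/s.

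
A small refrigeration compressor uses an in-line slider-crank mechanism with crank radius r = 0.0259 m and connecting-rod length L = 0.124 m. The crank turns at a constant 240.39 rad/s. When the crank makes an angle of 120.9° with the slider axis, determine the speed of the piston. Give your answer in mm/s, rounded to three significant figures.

ω = 240.4 rad/s
For an in-line slider-crank, x = r cosθ + √(L² − r² sin²θ), so v = −rω sinθ·[1 + r cosθ/√(L² − r² sin²θ)].
With r = 0.0259 m, L = 0.124 m, θ = 120.9°: √(L² − r² sin²θ) = 0.12199 m.
v = −0.0259·240.4·0.85806·[1 + 0.0259·-0.51354/0.12199] = -4.7599 m/s.
|v| = 4.7599 m/s = 4759.9 mm/s.

4760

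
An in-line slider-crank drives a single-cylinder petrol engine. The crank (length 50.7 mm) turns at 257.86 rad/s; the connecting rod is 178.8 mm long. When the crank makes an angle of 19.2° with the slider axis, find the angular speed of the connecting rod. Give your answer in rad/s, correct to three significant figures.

69.4

ω = 257.9 rad/s
The rod makes angle φ with the slider axis where L sinφ = r sinθ; differentiating, L cosφ·φ̇ = r ω cosθ.
L cosφ = √(L² − r² sin²θ) = 0.17802 m.
|ω_rod| = r ω |cosθ| / √(L² − r² sin²θ) = 0.0507·257.9·0.94438/0.17802 = 69.353 rad/s.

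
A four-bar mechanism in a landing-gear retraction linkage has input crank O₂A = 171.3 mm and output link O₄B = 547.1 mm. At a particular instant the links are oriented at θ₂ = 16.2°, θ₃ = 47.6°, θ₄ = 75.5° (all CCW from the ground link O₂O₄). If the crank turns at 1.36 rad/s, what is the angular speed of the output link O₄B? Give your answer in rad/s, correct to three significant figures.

ω₂ = 1.36 rad/s
Differentiating the loop-closure r₂e^{iθ₂}+r₃e^{iθ₃}=r₁+r₄e^{iθ₄} gives r₂ω₂e^{iθ₂}+r₃ω₃e^{iθ₃}=r₄ω₄e^{iθ₄}.
Eliminating the other unknown: ω₄ = r₂ω₂ sin(θ₂−θ₃) / [r₄ sin(θ₄−θ₃)].
Numerator sine = -0.52101; denominator sine = +0.46793.
Result = 0.1713·1.36·(-0.52101) / (0.5471·(+0.46793)) = -0.47413 rad/s; magnitude 0.47413 rad/s.

0.474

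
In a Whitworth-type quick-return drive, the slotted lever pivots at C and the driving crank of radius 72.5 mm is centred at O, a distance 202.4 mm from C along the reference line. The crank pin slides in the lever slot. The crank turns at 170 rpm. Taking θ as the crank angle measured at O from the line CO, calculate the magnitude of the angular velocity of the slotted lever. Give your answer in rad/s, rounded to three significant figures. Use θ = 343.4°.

ω = 17.8 rad/s (from 170 rpm).
Crank pin A relative to C: A = (d + r cosθ, r sinθ); lever angle φ = atan2(r sinθ, d + r cosθ).
Differentiating tanφ: φ̇ = rω(d cosθ + r)/(d² + r² + 2dr cosθ).
d² + r² + 2dr cosθ = |CA|² = 0.0743469 m²;  d cosθ + r = +0.26646 m.
|ω_lever| = |0.0725·17.8·+0.26646| / 0.0743469 = 4.6259 rad/s.

4.63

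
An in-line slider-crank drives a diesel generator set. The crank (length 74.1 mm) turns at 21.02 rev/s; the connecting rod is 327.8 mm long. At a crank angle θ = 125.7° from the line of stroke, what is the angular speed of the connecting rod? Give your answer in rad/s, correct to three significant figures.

17.7

ω = 132.1 rad/s (converted from 21.02 rev/s).
The rod makes angle φ with the slider axis where L sinφ = r sinθ; differentiating, L cosφ·φ̇ = r ω cosθ.
L cosφ = √(L² − r² sin²θ) = 0.32223 m.
|ω_rod| = r ω |cosθ| / √(L² − r² sin²θ) = 0.0741·132.1·0.58354/0.32223 = 17.723 rad/s.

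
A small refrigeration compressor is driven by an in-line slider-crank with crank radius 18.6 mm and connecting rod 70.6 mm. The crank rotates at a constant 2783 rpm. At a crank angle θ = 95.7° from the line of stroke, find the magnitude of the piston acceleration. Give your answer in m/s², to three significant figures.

ω = 2π·2783/60 = 291.4 rad/s
x(θ) = r cosθ + √(L² − r² sin²θ); with ω constant, a = ω²·d²x/dθ².
d²x/dθ² = −r cosθ − r²(cos2θ)/√u − r⁴ sin²2θ/(4u^{3/2}),  u = L² − r² sin²θ = 0.00464181 m².
Substituting r = 0.0186 m, L = 0.0706 m, θ = 95.7°: d²x/dθ² = +0.0068213 m.
a = ω²·d²x/dθ² = (291.4)²·(+0.0068213) = +579.37 m/s²;  |a| = 579.37 m/s².

579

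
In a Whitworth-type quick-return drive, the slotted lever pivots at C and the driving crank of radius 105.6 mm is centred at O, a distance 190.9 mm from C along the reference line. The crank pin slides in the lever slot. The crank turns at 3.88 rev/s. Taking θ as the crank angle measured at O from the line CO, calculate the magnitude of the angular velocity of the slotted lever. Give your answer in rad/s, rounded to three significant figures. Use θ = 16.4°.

ω = 24.38 rad/s (from 3.88 rev/s).
Crank pin A relative to C: A = (d + r cosθ, r sinθ); lever angle φ = atan2(r sinθ, d + r cosθ).
Differentiating tanφ: φ̇ = rω(d cosθ + r)/(d² + r² + 2dr cosθ).
d² + r² + 2dr cosθ = |CA|² = 0.0862719 m²;  d cosθ + r = +0.28873 m.
|ω_lever| = |0.1056·24.38·+0.28873| / 0.0862719 = 8.6159 rad/s.

8.62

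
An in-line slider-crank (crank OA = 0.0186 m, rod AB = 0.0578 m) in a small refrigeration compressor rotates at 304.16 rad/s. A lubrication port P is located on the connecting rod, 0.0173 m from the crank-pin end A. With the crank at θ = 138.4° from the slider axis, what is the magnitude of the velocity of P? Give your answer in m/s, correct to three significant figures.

ω = 304.2 rad/s.  Crank-pin speed |V_A| = rω = 5.6574 m/s, perpendicular to OA.
Rod angle: sinφ = −(r/L) sinθ ⇒ φ = -12.336°; ω_rod = −rω cosθ/√(L²−r²sin²θ) = +74.923 rad/s.
V_P = V_A + ω_rod × AP, with AP = 0.0173 m along the rod.
Components: V_Px = −rω sinθ − a·ω_rod·sinφ = -3.4792 m/s;  V_Py = rω cosθ + a·ω_rod·cosφ = -2.9643 m/s.
|V_P| = √(V_Px² + V_Py²) = 4.5707 m/s.

4.57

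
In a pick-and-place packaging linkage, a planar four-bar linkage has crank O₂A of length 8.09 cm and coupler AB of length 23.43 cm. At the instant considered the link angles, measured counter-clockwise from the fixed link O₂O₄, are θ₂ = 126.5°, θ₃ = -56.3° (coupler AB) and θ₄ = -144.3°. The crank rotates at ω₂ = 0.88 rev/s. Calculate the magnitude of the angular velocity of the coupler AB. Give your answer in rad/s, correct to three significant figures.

ω₂ = 5.529 rad/s (from 0.88 rev/s).
Differentiating the loop-closure r₂e^{iθ₂}+r₃e^{iθ₃}=r₁+r₄e^{iθ₄} gives r₂ω₂e^{iθ₂}+r₃ω₃e^{iθ₃}=r₄ω₄e^{iθ₄}.
Eliminating the other unknown: ω₃ = r₂ω₂ sin(θ₄−θ₂) / [r₃ sin(θ₃−θ₄)].
Numerator sine = +0.99990; denominator sine = +0.99939.
Result = 0.0809·5.529·(+0.99990) / (0.2343·(+0.99939)) = +1.9101 rad/s; magnitude 1.9101 rad/s.

1.91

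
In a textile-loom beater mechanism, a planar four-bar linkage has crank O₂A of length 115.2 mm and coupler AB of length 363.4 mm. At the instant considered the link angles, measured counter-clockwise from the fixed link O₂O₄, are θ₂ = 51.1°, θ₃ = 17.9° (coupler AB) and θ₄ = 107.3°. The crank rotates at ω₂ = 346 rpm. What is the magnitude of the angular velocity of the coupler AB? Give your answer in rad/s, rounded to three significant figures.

ω₂ = 36.23 rad/s (from 346 rpm).
Differentiating the loop-closure r₂e^{iθ₂}+r₃e^{iθ₃}=r₁+r₄e^{iθ₄} gives r₂ω₂e^{iθ₂}+r₃ω₃e^{iθ₃}=r₄ω₄e^{iθ₄}.
Eliminating the other unknown: ω₃ = r₂ω₂ sin(θ₄−θ₂) / [r₃ sin(θ₃−θ₄)].
Numerator sine = +0.83098; denominator sine = -0.99995.
Result = 0.1152·36.23·(+0.83098) / (0.3634·(-0.99995)) = -9.5453 rad/s; magnitude 9.5453 rad/s.

9.55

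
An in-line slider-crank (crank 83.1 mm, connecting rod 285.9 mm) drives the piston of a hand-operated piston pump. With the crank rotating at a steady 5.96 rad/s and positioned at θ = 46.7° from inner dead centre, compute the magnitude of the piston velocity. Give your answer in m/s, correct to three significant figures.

0.434

ω = 5.96 rad/s
For an in-line slider-crank, x = r cosθ + √(L² − r² sin²θ), so v = −rω sinθ·[1 + r cosθ/√(L² − r² sin²θ)].
With r = 0.0831 m, L = 0.2859 m, θ = 46.7°: √(L² − r² sin²θ) = 0.27943 m.
v = −0.0831·5.96·0.72777·[1 + 0.0831·0.68582/0.27943] = -0.43396 m/s.
|v| = 0.43396 m/s.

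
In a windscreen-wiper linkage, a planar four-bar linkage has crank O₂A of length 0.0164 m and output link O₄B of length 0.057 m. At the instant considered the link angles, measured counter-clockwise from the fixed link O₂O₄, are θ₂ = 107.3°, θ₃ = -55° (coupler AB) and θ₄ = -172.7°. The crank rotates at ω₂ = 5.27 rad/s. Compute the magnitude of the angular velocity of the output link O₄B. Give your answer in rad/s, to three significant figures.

0.521

ω₂ = 5.27 rad/s
Differentiating the loop-closure r₂e^{iθ₂}+r₃e^{iθ₃}=r₁+r₄e^{iθ₄} gives r₂ω₂e^{iθ₂}+r₃ω₃e^{iθ₃}=r₄ω₄e^{iθ₄}.
Eliminating the other unknown: ω₄ = r₂ω₂ sin(θ₂−θ₃) / [r₄ sin(θ₄−θ₃)].
Numerator sine = +0.30403; denominator sine = -0.88539.
Result = 0.0164·5.27·(+0.30403) / (0.057·(-0.88539)) = -0.52067 rad/s; magnitude 0.52067 rad/s.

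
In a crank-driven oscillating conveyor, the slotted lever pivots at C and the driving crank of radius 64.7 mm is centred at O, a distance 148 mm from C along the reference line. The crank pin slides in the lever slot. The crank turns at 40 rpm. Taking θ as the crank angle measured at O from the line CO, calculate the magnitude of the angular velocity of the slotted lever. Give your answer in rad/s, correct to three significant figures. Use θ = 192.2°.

ω = 4.189 rad/s (from 40 rpm).
Crank pin A relative to C: A = (d + r cosθ, r sinθ); lever angle φ = atan2(r sinθ, d + r cosθ).
Differentiating tanφ: φ̇ = rω(d cosθ + r)/(d² + r² + 2dr cosθ).
d² + r² + 2dr cosθ = |CA|² = 0.0073714 m²;  d cosθ + r = -0.079958 m.
|ω_lever| = |0.0647·4.189·-0.079958| / 0.0073714 = 2.9397 rad/s.

2.94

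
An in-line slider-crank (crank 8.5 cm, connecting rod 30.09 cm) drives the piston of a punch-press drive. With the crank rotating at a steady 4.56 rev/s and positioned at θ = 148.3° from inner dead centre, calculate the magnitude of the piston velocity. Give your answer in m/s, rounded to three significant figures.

0.969

ω = 2π·4.56 = 28.65 rad/s
For an in-line slider-crank, x = r cosθ + √(L² − r² sin²θ), so v = −rω sinθ·[1 + r cosθ/√(L² − r² sin²θ)].
With r = 0.085 m, L = 0.3009 m, θ = 148.3°: √(L² − r² sin²θ) = 0.29757 m.
v = −0.085·28.65·0.52547·[1 + 0.085·-0.85081/0.29757] = -0.9687 m/s.
|v| = 0.9687 m/s.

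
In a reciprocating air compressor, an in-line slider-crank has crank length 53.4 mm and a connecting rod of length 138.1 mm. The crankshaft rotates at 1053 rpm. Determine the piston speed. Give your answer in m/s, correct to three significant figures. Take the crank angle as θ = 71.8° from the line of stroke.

6.32

ω = 2π·1053/60 = 110.3 rad/s
For an in-line slider-crank, x = r cosθ + √(L² − r² sin²θ), so v = −rω sinθ·[1 + r cosθ/√(L² − r² sin²θ)].
With r = 0.0534 m, L = 0.1381 m, θ = 71.8°: √(L² − r² sin²θ) = 0.12845 m.
v = −0.0534·110.3·0.94997·[1 + 0.0534·0.31233/0.12845] = -6.3202 m/s.
|v| = 6.3202 m/s.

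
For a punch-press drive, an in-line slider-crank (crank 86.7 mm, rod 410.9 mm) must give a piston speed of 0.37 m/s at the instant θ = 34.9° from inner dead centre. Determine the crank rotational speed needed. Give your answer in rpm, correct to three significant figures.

60.7

For an in-line slider-crank, |v_piston| = rω|sinθ|·[1 + r cosθ/√(L² − r² sin²θ)].
With r = 0.0867 m, L = 0.4109 m, θ = 34.9°: the bracketed kinematic factor |dx/dθ| = 0.058253 m.
ω = v/|dx/dθ| = 0.37/0.058253 = 6.3517 rad/s.
N = 60ω/(2π) = 60.654 rpm.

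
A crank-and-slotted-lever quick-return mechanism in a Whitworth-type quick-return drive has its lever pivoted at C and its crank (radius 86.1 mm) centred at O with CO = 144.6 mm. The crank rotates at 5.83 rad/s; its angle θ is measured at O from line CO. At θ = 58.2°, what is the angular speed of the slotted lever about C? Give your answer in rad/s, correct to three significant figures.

ω = 5.83 rad/s
Crank pin A relative to C: A = (d + r cosθ, r sinθ); lever angle φ = atan2(r sinθ, d + r cosθ).
Differentiating tanφ: φ̇ = rω(d cosθ + r)/(d² + r² + 2dr cosθ).
d² + r² + 2dr cosθ = |CA|² = 0.0414436 m²;  d cosθ + r = +0.1623 m.
|ω_lever| = |0.0861·5.83·+0.1623| / 0.0414436 = 1.9657 rad/s.

1.97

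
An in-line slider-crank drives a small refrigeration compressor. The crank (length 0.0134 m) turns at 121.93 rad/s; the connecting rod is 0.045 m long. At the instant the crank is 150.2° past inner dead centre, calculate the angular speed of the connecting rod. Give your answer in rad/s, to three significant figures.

ω = 121.9 rad/s
The rod makes angle φ with the slider axis where L sinφ = r sinθ; differentiating, L cosφ·φ̇ = r ω cosθ.
L cosφ = √(L² − r² sin²θ) = 0.044505 m.
|ω_rod| = r ω |cosθ| / √(L² − r² sin²θ) = 0.0134·121.9·0.86777/0.044505 = 31.858 rad/s.

31.9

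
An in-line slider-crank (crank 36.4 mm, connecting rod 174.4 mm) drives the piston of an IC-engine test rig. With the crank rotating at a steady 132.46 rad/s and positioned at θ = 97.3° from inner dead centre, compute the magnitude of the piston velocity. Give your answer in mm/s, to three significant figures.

4650

ω = 132.5 rad/s
For an in-line slider-crank, x = r cosθ + √(L² − r² sin²θ), so v = −rω sinθ·[1 + r cosθ/√(L² − r² sin²θ)].
With r = 0.0364 m, L = 0.1744 m, θ = 97.3°: √(L² − r² sin²θ) = 0.17062 m.
v = −0.0364·132.5·0.99189·[1 + 0.0364·-0.12706/0.17062] = -4.6528 m/s.
|v| = 4.6528 m/s = 4652.8 mm/s.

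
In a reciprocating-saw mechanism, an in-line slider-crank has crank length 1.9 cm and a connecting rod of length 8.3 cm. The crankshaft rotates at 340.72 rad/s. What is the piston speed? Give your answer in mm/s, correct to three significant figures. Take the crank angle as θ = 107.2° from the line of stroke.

5760

ω = 340.7 rad/s
For an in-line slider-crank, x = r cosθ + √(L² − r² sin²θ), so v = −rω sinθ·[1 + r cosθ/√(L² − r² sin²θ)].
With r = 0.019 m, L = 0.083 m, θ = 107.2°: √(L² − r² sin²θ) = 0.080991 m.
v = −0.019·340.7·0.95528·[1 + 0.019·-0.29571/0.080991] = -5.7552 m/s.
|v| = 5.7552 m/s = 5755.2 mm/s.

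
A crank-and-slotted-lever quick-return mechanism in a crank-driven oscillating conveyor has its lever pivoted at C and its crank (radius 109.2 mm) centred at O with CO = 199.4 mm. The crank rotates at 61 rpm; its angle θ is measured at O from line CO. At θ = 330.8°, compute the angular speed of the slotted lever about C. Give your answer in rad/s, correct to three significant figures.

ω = 6.388 rad/s (from 61 rpm).
Crank pin A relative to C: A = (d + r cosθ, r sinθ); lever angle φ = atan2(r sinθ, d + r cosθ).
Differentiating tanφ: φ̇ = rω(d cosθ + r)/(d² + r² + 2dr cosθ).
d² + r² + 2dr cosθ = |CA|² = 0.0896998 m²;  d cosθ + r = +0.28326 m.
|ω_lever| = |0.1092·6.388·+0.28326| / 0.0896998 = 2.2028 rad/s.

2.20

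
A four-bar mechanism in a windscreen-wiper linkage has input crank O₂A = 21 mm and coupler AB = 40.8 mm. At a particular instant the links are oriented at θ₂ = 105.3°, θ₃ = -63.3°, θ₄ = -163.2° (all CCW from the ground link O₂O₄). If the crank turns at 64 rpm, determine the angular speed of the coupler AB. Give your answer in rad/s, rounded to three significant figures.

ω₂ = 6.702 rad/s (from 64 rpm).
Differentiating the loop-closure r₂e^{iθ₂}+r₃e^{iθ₃}=r₁+r₄e^{iθ₄} gives r₂ω₂e^{iθ₂}+r₃ω₃e^{iθ₃}=r₄ω₄e^{iθ₄}.
Eliminating the other unknown: ω₃ = r₂ω₂ sin(θ₄−θ₂) / [r₃ sin(θ₃−θ₄)].
Numerator sine = +0.99966; denominator sine = +0.98511.
Result = 0.021·6.702·(+0.99966) / (0.0408·(+0.98511)) = +3.5005 rad/s; magnitude 3.5005 rad/s.

3.50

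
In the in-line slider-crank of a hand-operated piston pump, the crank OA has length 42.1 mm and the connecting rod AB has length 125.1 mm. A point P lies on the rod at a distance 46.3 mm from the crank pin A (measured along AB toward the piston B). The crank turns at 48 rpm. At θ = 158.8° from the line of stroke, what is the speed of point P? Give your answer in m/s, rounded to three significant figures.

ω = 5.027 rad/s.  Crank-pin speed |V_A| = rω = 0.21162 m/s, perpendicular to OA.
Rod angle: sinφ = −(r/L) sinθ ⇒ φ = -6.990°; ω_rod = −rω cosθ/√(L²−r²sin²θ) = +1.5889 rad/s.
V_P = V_A + ω_rod × AP, with AP = 0.0463 m along the rod.
Components: V_Px = −rω sinθ − a·ω_rod·sinφ = -0.067573 m/s;  V_Py = rω cosθ + a·ω_rod·cosφ = -0.12428 m/s.
|V_P| = √(V_Px² + V_Py²) = 0.14146 m/s.

0.141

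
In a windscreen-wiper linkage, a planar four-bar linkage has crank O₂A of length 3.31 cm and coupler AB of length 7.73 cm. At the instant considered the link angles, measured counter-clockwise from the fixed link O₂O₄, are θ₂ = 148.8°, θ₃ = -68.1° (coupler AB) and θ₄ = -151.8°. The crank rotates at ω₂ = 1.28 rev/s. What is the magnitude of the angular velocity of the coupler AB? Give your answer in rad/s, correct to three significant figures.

2.98

ω₂ = 8.042 rad/s (from 1.28 rev/s).
Differentiating the loop-closure r₂e^{iθ₂}+r₃e^{iθ₃}=r₁+r₄e^{iθ₄} gives r₂ω₂e^{iθ₂}+r₃ω₃e^{iθ₃}=r₄ω₄e^{iθ₄}.
Eliminating the other unknown: ω₃ = r₂ω₂ sin(θ₄−θ₂) / [r₃ sin(θ₃−θ₄)].
Numerator sine = +0.86074; denominator sine = +0.99396.
Result = 0.0331·8.042·(+0.86074) / (0.0773·(+0.99396)) = +2.9822 rad/s; magnitude 2.9822 rad/s.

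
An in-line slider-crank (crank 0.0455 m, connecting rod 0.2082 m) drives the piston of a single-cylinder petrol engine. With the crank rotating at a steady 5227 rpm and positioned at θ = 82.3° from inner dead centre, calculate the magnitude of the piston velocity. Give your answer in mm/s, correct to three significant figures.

25400

ω = 2π·5227/60 = 547.4 rad/s
For an in-line slider-crank, x = r cosθ + √(L² − r² sin²θ), so v = −rω sinθ·[1 + r cosθ/√(L² − r² sin²θ)].
With r = 0.0455 m, L = 0.2082 m, θ = 82.3°: √(L² − r² sin²θ) = 0.20326 m.
v = −0.0455·547.4·0.99098·[1 + 0.0455·0.13399/0.20326] = -25.421 m/s.
|v| = 25.421 m/s = 25421 mm/s.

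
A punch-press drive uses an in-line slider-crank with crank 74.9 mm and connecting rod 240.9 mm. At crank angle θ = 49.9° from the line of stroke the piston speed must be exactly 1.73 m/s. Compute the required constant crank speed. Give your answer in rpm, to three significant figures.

For an in-line slider-crank, |v_piston| = rω|sinθ|·[1 + r cosθ/√(L² − r² sin²θ)].
With r = 0.0749 m, L = 0.2409 m, θ = 49.9°: the bracketed kinematic factor |dx/dθ| = 0.069106 m.
ω = v/|dx/dθ| = 1.73/0.069106 = 25.034 rad/s.
N = 60ω/(2π) = 239.06 rpm.

239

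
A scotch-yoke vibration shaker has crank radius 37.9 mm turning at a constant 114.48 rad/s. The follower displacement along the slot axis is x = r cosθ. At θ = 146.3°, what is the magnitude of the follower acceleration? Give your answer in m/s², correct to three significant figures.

ω = 114.5 rad/s
x = r cosθ ⇒ ẍ = −rω² cosθ (ω constant).
|a| = rω²|cosθ| = 0.0379·(114.5)²·|cos 146.3°| = 413.24 m/s².

413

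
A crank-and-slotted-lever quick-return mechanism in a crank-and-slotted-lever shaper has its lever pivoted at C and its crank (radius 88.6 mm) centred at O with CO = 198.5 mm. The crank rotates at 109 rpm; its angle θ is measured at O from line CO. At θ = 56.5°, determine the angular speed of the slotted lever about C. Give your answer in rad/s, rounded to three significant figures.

ω = 11.41 rad/s (from 109 rpm).
Crank pin A relative to C: A = (d + r cosθ, r sinθ); lever angle φ = atan2(r sinθ, d + r cosθ).
Differentiating tanφ: φ̇ = rω(d cosθ + r)/(d² + r² + 2dr cosθ).
d² + r² + 2dr cosθ = |CA|² = 0.0666662 m²;  d cosθ + r = +0.19816 m.
|ω_lever| = |0.0886·11.41·+0.19816| / 0.0666662 = 3.0061 rad/s.

3.01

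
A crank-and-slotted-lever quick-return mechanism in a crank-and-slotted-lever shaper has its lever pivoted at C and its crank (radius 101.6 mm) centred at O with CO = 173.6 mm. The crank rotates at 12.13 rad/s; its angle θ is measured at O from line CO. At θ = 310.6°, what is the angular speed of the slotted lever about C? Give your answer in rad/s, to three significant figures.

4.17

ω = 12.13 rad/s
Crank pin A relative to C: A = (d + r cosθ, r sinθ); lever angle φ = atan2(r sinθ, d + r cosθ).
Differentiating tanφ: φ̇ = rω(d cosθ + r)/(d² + r² + 2dr cosθ).
d² + r² + 2dr cosθ = |CA|² = 0.0634159 m²;  d cosθ + r = +0.21457 m.
|ω_lever| = |0.1016·12.13·+0.21457| / 0.0634159 = 4.17 rad/s.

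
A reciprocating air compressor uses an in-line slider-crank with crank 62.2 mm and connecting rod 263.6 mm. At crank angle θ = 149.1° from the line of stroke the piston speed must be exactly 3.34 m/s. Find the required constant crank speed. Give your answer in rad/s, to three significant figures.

131

For an in-line slider-crank, |v_piston| = rω|sinθ|·[1 + r cosθ/√(L² − r² sin²θ)].
With r = 0.0622 m, L = 0.2636 m, θ = 149.1°: the bracketed kinematic factor |dx/dθ| = 0.025427 m.
ω = v/|dx/dθ| = 3.34/0.025427 = 131.36 rad/s.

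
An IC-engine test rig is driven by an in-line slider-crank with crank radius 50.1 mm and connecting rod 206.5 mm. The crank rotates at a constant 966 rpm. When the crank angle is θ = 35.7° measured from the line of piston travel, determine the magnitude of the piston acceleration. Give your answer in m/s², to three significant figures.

458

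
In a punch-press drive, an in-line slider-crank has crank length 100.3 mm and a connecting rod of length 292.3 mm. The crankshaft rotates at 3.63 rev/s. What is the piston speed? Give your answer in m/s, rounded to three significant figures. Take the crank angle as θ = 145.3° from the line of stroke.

0.928

ω = 2π·3.63 = 22.81 rad/s
For an in-line slider-crank, x = r cosθ + √(L² − r² sin²θ), so v = −rω sinθ·[1 + r cosθ/√(L² − r² sin²θ)].
With r = 0.1003 m, L = 0.2923 m, θ = 145.3°: √(L² − r² sin²θ) = 0.28667 m.
v = −0.1003·22.81·0.56928·[1 + 0.1003·-0.82214/0.28667] = -0.92769 m/s.
|v| = 0.92769 m/s.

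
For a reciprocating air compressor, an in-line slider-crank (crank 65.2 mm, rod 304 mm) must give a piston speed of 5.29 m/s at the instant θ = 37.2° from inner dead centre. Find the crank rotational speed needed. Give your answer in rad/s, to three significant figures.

114

For an in-line slider-crank, |v_piston| = rω|sinθ|·[1 + r cosθ/√(L² − r² sin²θ)].
With r = 0.0652 m, L = 0.304 m, θ = 37.2°: the bracketed kinematic factor |dx/dθ| = 0.046211 m.
ω = v/|dx/dθ| = 5.29/0.046211 = 114.47 rad/s.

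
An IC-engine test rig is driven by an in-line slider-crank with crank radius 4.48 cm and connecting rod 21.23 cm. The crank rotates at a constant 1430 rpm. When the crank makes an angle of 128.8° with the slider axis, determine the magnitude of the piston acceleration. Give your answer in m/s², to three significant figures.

673

ω = 2π·1430/60 = 149.7 rad/s
x(θ) = r cosθ + √(L² − r² sin²θ); with ω constant, a = ω²·d²x/dθ².
d²x/dθ² = −r cosθ − r²(cos2θ)/√u − r⁴ sin²2θ/(4u^{3/2}),  u = L² − r² sin²θ = 0.0438523 m².
Substituting r = 0.0448 m, L = 0.2123 m, θ = 128.8°: d²x/dθ² = +0.030025 m.
a = ω²·d²x/dθ² = (149.7)²·(+0.030025) = +673.31 m/s²;  |a| = 673.31 m/s².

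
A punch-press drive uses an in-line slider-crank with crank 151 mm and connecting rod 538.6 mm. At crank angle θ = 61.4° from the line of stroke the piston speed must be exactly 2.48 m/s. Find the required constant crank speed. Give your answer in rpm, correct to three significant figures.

157

For an in-line slider-crank, |v_piston| = rω|sinθ|·[1 + r cosθ/√(L² − r² sin²θ)].
With r = 0.151 m, L = 0.5386 m, θ = 61.4°: the bracketed kinematic factor |dx/dθ| = 0.15093 m.
ω = v/|dx/dθ| = 2.48/0.15093 = 16.431 rad/s.
N = 60ω/(2π) = 156.91 rpm.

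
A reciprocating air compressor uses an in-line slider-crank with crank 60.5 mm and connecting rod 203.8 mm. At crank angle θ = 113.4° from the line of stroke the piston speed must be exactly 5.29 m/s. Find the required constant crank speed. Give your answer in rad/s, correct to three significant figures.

109

For an in-line slider-crank, |v_piston| = rω|sinθ|·[1 + r cosθ/√(L² − r² sin²θ)].
With r = 0.0605 m, L = 0.2038 m, θ = 113.4°: the bracketed kinematic factor |dx/dθ| = 0.048721 m.
ω = v/|dx/dθ| = 5.29/0.048721 = 108.58 rad/s.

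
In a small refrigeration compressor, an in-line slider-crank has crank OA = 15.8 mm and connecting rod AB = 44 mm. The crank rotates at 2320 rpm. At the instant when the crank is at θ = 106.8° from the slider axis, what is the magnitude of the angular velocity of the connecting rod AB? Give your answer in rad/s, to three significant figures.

26.9

ω = 242.9 rad/s (converted from 2320 rpm).
The rod makes angle φ with the slider axis where L sinφ = r sinθ; differentiating, L cosφ·φ̇ = r ω cosθ.
L cosφ = √(L² − r² sin²θ) = 0.041318 m.
|ω_rod| = r ω |cosθ| / √(L² − r² sin²θ) = 0.0158·242.9·0.28903/0.041318 = 26.852 rad/s.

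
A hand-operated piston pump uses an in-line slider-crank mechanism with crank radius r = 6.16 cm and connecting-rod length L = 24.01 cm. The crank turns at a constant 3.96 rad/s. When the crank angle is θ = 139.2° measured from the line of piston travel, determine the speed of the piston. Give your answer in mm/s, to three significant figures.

128

ω = 3.96 rad/s
For an in-line slider-crank, x = r cosθ + √(L² − r² sin²θ), so v = −rω sinθ·[1 + r cosθ/√(L² − r² sin²θ)].
With r = 0.0616 m, L = 0.2401 m, θ = 139.2°: √(L² − r² sin²θ) = 0.2367 m.
v = −0.0616·3.96·0.65342·[1 + 0.0616·-0.75700/0.2367] = -0.12799 m/s.
|v| = 0.12799 m/s = 127.99 mm/s.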